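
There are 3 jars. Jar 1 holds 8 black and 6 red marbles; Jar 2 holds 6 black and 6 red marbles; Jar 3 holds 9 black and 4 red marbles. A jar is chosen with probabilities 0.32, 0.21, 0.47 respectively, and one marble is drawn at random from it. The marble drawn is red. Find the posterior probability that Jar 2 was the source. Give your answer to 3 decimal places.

P(red|Jar 1) = 0.4286; P(red|Jar 2) = 0.5; P(red|Jar 3) = 0.3077.
Prior × likelihood for each source: 0.32·0.4286=0.1371, 0.21·0.5=0.1050, 0.47·0.3077=0.1446. Summing gives P(red) = 0.38676.
P(Jar 2 | red) = 0.1050 / 0.38676 = 0.271.

Posterior probability ≈ 0.271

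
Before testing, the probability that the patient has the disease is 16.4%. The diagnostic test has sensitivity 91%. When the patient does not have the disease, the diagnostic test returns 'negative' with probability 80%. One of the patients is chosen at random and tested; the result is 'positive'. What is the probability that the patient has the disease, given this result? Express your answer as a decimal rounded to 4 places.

P(H | E) ≈ 0.4716

Write H for 'the patient has the disease'. Prior odds H:¬H = 0.164/0.836 = 0.19617. For the 'positive' outcome, the likelihood ratio is 0.91/0.2 = 4.5500.
Posterior odds = 0.19617 × 4.5500 = 0.89258, so P(H|E) = 0.89258/(1+0.89258) = 0.4716.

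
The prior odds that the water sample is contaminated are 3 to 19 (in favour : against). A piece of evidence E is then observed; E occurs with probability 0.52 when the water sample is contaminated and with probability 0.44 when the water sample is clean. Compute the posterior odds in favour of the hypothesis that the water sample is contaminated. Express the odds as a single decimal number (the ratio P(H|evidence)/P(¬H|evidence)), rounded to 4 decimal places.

Prior odds = 3/19 = 0.15789.
Likelihood ratio for E = 0.52/0.44 = 1.1818.
Posterior odds = prior odds × LR = 0.18660.

Posterior odds ≈ 0.1866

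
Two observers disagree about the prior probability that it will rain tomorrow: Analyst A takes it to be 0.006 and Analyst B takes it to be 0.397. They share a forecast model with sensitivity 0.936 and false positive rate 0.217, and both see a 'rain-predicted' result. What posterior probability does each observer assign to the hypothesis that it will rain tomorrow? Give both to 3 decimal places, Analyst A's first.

Analyst A: 0.025; Analyst B: 0.740

The likelihood ratio for a 'rain-predicted' result is 0.936/0.217 = 4.3134.
Analyst A: prior odds 0.006/0.994 = 0.0060362; posterior odds 0.026036; posterior probability 0.025.
Analyst B: prior odds 0.397/0.603 = 0.65837; posterior odds 2.8398; posterior probability 0.740.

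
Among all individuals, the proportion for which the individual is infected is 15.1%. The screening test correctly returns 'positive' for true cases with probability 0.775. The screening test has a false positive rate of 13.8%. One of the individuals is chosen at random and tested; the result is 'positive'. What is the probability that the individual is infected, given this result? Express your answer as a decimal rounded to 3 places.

Let H be the event that the individual is infected. P(H) = 0.151, so P(¬H) = 0.849. With E the 'positive' result, P(E|H) = 0.775 and P(E|¬H) = 0.138.
P(E) = 0.775·0.151 + 0.138·0.849 = 0.11703 + 0.11716 = 0.23419.
By Bayes' theorem, P(H|E) = 0.11703 / 0.23419 = 0.500.

P(H | E) ≈ 0.500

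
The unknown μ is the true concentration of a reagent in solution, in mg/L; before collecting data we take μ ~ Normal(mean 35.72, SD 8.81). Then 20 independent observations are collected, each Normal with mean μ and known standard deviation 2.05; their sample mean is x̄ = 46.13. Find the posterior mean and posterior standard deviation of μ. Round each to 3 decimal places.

Posterior mean ≈ 46.102; posterior SD ≈ 0.458

With known σ, the Normal prior is conjugate. Weight on the data is w = (n/σ²)/(n/σ² + 1/τ₀²) = 4.75907/(4.75907+0.0128839) = 0.99730.
Posterior mean = w·x̄ + (1−w)·μ₀ = 0.99730·46.13 + 0.0026999·35.72 = 46.102. Posterior variance = 1/(4.75907+0.0128839) = 0.209558, so SD = 0.458.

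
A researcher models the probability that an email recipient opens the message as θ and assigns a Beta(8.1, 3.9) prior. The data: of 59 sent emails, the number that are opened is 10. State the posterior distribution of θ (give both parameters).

Observing 10 successes and 49 failures updates Beta(8.1, 3.9) by adding the success and failure counts to the two shape parameters: α = 8.1+10 = 18.1, β = 3.9+49 = 52.9.

Posterior: Beta(18.1, 52.9)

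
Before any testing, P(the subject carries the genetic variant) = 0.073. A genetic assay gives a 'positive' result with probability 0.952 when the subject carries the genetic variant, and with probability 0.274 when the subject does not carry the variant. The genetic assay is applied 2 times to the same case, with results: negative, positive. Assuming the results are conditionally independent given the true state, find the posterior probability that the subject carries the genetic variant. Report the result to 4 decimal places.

Let H be the event that the subject carries the genetic variant; start with P(H) = 0.073. P('positive'|H) = 0.952, P('positive'|¬H) = 0.274.
Update on result 1 ('negative'): P(H) ← 0.048·0.0730 / (0.048·0.0730 + 0.726·0.9270) = 0.0035040/0.67651 = 0.0052.
Update on result 2 ('positive'): P(H) ← 0.952·0.0052 / (0.952·0.0052 + 0.274·0.9948) = 0.0049309/0.27751 = 0.0178.

Posterior P(H) ≈ 0.0178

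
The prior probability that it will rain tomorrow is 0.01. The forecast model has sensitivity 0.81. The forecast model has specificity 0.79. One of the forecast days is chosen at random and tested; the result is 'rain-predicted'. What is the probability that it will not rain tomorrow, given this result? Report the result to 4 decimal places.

Write H for 'it will rain tomorrow'. Prior odds H:¬H = 0.01/0.99 = 0.010101. For the 'rain-predicted' outcome, the likelihood ratio is 0.81/0.21 = 3.8571.
Posterior odds = 0.010101 × 3.8571 = 0.038961, so P(H|E) = 0.038961/(1+0.038961) = 0.0375. Then P(¬H|E) = 1 − 0.0375 = 0.9625.

P(¬H | E) ≈ 0.9625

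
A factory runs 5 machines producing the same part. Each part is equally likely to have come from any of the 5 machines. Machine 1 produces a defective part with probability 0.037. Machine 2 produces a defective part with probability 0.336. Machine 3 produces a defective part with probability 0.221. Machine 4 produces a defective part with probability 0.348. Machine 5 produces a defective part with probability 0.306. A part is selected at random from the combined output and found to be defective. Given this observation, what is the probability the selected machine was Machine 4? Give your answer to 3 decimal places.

P(defective|M1) = 0.037; P(defective|M2) = 0.336; P(defective|M3) = 0.221; P(defective|M4) = 0.348; P(defective|M5) = 0.306.
Prior × likelihood for each source: 0.2·0.037=0.007400, 0.2·0.336=0.06720, 0.2·0.221=0.04420, 0.2·0.348=0.06960, 0.2·0.306=0.06120. Summing gives P(defective) = 0.24960.
P(Machine 4 | defective) = 0.06960 / 0.24960 = 0.279.

Posterior probability ≈ 0.279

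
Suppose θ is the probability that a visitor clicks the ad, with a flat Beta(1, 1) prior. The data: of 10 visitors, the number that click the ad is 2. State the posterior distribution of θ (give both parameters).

Posterior: Beta(3, 9)

Observing 2 successes and 8 failures updates Beta(1, 1) by adding the success and failure counts to the two shape parameters: α = 1+2 = 3, β = 1+8 = 9.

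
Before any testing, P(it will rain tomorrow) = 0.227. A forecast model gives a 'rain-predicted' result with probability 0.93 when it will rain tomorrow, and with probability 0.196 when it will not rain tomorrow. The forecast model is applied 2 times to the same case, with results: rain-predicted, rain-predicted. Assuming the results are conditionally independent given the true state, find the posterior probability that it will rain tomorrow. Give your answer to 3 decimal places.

Posterior P(H) ≈ 0.869

Let H be the event that it will rain tomorrow; start with P(H) = 0.227. P('rain-predicted'|H) = 0.93, P('rain-predicted'|¬H) = 0.196.
Update on result 1 ('rain-predicted'): P(H) ← 0.93·0.2270 / (0.93·0.2270 + 0.196·0.7730) = 0.21111/0.36262 = 0.5822.
Update on result 2 ('rain-predicted'): P(H) ← 0.93·0.5822 / (0.93·0.5822 + 0.196·0.4178) = 0.54143/0.62332 = 0.8686.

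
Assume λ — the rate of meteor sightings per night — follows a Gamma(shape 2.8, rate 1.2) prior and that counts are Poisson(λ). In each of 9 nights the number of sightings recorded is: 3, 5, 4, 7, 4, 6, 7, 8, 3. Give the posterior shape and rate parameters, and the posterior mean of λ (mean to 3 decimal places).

Total count ∑xᵢ = 47 over n = 9 nights.
Gamma is conjugate to the Poisson likelihood: posterior is Gamma(shape = 2.8+47 = 49.8, rate = 1.2+9 = 10.2).
Posterior mean = shape/rate = 49.8/10.2 = 4.882.

Posterior: Gamma(shape=49.8, rate=10.2); mean ≈ 4.882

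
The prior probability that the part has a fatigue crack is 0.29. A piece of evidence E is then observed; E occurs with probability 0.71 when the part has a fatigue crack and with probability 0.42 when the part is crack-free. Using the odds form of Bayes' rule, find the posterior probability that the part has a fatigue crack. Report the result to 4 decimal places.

Prior odds = 0.29/(1−0.29) = 0.40845.
Likelihood ratio for E = 0.71/0.42 = 1.6905.
Posterior odds = prior odds × LR = 0.69048.
Posterior probability = odds/(1+odds) = 0.69048/1.6905 = 0.4085.

Posterior probability ≈ 0.4085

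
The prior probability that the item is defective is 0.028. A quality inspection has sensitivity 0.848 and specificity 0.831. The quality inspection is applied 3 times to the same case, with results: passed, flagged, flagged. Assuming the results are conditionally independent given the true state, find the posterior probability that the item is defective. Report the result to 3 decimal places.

Posterior P(H) ≈ 0.117

Let H be the event that the item is defective; start with P(H) = 0.028. P('flagged'|H) = 0.848, P('flagged'|¬H) = 0.169.
Update on result 1 ('passed'): P(H) ← 0.152·0.0280 / (0.152·0.0280 + 0.831·0.9720) = 0.0042560/0.81199 = 0.0052.
Update on result 2 ('flagged'): P(H) ← 0.848·0.0052 / (0.848·0.0052 + 0.169·0.9948) = 0.0044448/0.17256 = 0.0258.
Update on result 3 ('flagged'): P(H) ← 0.848·0.0258 / (0.848·0.0258 + 0.169·0.9742) = 0.021843/0.18649 = 0.1171.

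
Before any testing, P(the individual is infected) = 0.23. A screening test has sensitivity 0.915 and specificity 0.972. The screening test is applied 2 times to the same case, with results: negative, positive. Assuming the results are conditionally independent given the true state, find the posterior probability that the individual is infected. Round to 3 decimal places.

With H the event that the individual is infected, the joint likelihood of the observed sequence is P(data|H) = 0.085·0.915 = 0.077775 and P(data|¬H) = 0.972·0.028 = 0.027216.
Bayes: P(H|data) = 0.23·0.077775 / (0.23·0.077775 + 0.77·0.027216) = 0.017888/0.038845 = 0.4605.

Posterior P(H) ≈ 0.461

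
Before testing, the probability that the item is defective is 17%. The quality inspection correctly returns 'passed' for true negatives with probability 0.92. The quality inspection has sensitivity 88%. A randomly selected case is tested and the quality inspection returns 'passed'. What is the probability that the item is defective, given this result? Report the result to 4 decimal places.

P(H | E) ≈ 0.0260

Write H for 'the item is defective'. Prior odds H:¬H = 0.17/0.83 = 0.20482. For the 'passed' outcome, the likelihood ratio is 0.12/0.92 = 0.13043.
Posterior odds = 0.20482 × 0.13043 = 0.026716, so P(H|E) = 0.026716/(1+0.026716) = 0.0260.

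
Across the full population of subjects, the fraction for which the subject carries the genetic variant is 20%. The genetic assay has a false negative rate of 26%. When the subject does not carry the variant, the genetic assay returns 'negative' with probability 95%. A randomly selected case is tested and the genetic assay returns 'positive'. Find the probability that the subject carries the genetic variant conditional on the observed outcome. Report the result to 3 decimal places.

P(H | E) ≈ 0.787

Let H be the event that the subject carries the genetic variant. P(H) = 0.2, so P(¬H) = 0.8. With E the 'positive' result, P(E|H) = 0.74 and P(E|¬H) = 0.05.
P(E) = 0.74·0.2 + 0.05·0.8 = 0.14800 + 0.040000 = 0.18800.
By Bayes' theorem, P(H|E) = 0.14800 / 0.18800 = 0.787.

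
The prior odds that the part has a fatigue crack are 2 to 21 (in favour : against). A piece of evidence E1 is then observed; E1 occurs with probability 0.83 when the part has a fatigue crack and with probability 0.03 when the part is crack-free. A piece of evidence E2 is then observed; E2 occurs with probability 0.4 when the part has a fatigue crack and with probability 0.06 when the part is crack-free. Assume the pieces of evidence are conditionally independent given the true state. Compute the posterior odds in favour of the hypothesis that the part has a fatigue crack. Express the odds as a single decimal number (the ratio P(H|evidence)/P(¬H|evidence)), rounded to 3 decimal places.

Posterior odds ≈ 17.566

Prior odds = 2/21 = 0.095238. In log-odds, ln(0.095238) = -2.3514.
Add log likelihood ratios: ln(27.667) + ln(6.6667) = 5.2173.
Posterior log-odds = 2.8660, so posterior odds = exp(2.8660) = 17.566.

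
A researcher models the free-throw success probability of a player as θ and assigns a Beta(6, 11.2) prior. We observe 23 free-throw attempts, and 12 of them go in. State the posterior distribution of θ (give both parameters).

Posterior: Beta(18, 22.2)

Observing 12 successes and 11 failures updates Beta(6, 11.2) by adding the success and failure counts to the two shape parameters: α = 6+12 = 18, β = 11.2+11 = 22.2.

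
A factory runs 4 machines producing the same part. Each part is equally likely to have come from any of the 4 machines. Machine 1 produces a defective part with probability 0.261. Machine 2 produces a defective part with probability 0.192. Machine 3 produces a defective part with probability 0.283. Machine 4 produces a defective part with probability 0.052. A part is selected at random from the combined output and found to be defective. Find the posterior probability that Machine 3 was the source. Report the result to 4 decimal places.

Tabulate prior·likelihood by source: [1] prior 0.25, lik 0.261, product 0.06525; [2] prior 0.25, lik 0.192, product 0.04800; [3] prior 0.25, lik 0.283, product 0.07075; [4] prior 0.25, lik 0.052, product 0.01300.
Normalizing constant = 0.19700; the posterior for Machine 3 is its product over the sum, 0.07075/0.19700 = 0.3591.

Posterior probability ≈ 0.3591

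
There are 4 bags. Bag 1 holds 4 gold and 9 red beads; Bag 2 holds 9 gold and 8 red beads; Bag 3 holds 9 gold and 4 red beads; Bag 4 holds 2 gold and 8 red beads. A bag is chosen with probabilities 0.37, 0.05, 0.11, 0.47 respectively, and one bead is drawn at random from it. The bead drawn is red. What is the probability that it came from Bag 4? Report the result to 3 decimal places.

Posterior probability ≈ 0.545

Tabulate prior·likelihood by source: [1] prior 0.37, lik 0.6923, product 0.2562; [2] prior 0.05, lik 0.4706, product 0.02353; [3] prior 0.11, lik 0.3077, product 0.03385; [4] prior 0.47, lik 0.8, product 0.3760.
Normalizing constant = 0.68953; the posterior for Bag 4 is its product over the sum, 0.3760/0.68953 = 0.545.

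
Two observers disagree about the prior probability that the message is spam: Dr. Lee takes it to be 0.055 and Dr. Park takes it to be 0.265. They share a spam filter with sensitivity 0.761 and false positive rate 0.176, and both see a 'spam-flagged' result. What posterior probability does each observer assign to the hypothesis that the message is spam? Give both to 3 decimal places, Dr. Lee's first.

Dr. Lee: 0.201; Dr. Park: 0.609

The likelihood ratio for a 'spam-flagged' result is 0.761/0.176 = 4.3239.
Dr. Lee: prior odds 0.055/0.945 = 0.058201; posterior odds 0.25165; posterior probability 0.201.
Dr. Park: prior odds 0.265/0.735 = 0.36054; posterior odds 1.5589; posterior probability 0.609.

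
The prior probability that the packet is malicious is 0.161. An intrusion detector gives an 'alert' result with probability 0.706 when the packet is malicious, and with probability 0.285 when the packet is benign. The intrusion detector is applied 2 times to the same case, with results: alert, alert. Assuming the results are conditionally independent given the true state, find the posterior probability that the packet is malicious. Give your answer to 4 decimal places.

With H the event that the packet is malicious, the joint likelihood of the observed sequence is P(data|H) = 0.706·0.706 = 0.49844 and P(data|¬H) = 0.285·0.285 = 0.081225.
Bayes: P(H|data) = 0.161·0.49844 / (0.161·0.49844 + 0.839·0.081225) = 0.080248/0.14840 = 0.5408.

Posterior P(H) ≈ 0.5408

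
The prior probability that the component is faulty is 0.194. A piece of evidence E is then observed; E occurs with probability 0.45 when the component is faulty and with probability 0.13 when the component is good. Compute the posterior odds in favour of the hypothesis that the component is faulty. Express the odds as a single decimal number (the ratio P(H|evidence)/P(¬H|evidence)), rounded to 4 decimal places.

Posterior odds ≈ 0.8332

Prior odds = 0.194/(1−0.194) = 0.24069.
Likelihood ratio for E = 0.45/0.13 = 3.4615.
Posterior odds = prior odds × LR = 0.83317.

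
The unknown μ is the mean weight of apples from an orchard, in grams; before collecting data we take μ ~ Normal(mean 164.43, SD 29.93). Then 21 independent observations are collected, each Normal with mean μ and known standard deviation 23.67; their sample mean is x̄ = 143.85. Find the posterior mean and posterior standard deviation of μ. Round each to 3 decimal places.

Prior precision 1/τ₀² = 1/29.93² = 0.00111631; data precision n/σ² = 21/23.67² = 0.0374820.
Posterior precision = 0.00111631 + 0.0374820 = 0.0385983, giving posterior SD = 1/√0.0385983 = 5.090.
Posterior mean = (0.00111631·164.43 + 0.0374820·143.85) / 0.0385983 = 144.445.

Posterior mean ≈ 144.445; posterior SD ≈ 5.090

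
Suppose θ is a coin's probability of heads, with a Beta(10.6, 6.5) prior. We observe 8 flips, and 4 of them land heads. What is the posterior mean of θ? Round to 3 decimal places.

Posterior mean ≈ 0.582

Observing 4 successes and 4 failures updates Beta(10.6, 6.5) by adding the success and failure counts to the two shape parameters: α = 10.6+4 = 14.6, β = 6.5+4 = 10.5.
Posterior mean = α/(α+β) = 14.6/25.1 = 0.582.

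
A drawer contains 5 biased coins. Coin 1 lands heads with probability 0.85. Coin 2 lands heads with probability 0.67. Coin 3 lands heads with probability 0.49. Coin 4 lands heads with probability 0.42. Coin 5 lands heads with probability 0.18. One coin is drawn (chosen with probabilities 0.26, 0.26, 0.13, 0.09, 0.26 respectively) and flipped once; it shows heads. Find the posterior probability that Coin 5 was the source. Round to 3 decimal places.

Posterior probability ≈ 0.086

P(heads|C1) = 0.85; P(heads|C2) = 0.67; P(heads|C3) = 0.49; P(heads|C4) = 0.42; P(heads|C5) = 0.18.
Prior × likelihood for each source: 0.26·0.85=0.2210, 0.26·0.67=0.1742, 0.13·0.49=0.06370, 0.09·0.42=0.03780, 0.26·0.18=0.04680. Summing gives P(heads) = 0.54350.
P(Coin 5 | heads) = 0.04680 / 0.54350 = 0.086.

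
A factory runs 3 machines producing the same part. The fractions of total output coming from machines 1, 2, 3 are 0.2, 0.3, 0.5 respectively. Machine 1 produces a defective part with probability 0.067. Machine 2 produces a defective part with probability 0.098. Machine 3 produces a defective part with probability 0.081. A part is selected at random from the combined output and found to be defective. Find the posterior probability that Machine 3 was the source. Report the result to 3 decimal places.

Tabulate prior·likelihood by source: [1] prior 0.2, lik 0.067, product 0.01340; [2] prior 0.3, lik 0.098, product 0.02940; [3] prior 0.5, lik 0.081, product 0.04050.
Normalizing constant = 0.083300; the posterior for Machine 3 is its product over the sum, 0.04050/0.083300 = 0.486.

Posterior probability ≈ 0.486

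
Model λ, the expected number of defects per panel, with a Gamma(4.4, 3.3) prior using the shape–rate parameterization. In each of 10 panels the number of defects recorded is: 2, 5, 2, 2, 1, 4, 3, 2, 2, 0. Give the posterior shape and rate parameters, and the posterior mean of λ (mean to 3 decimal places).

The Poisson likelihood adds the total count to the shape and the number of exposure periods to the rate. Here ∑xᵢ = 23 and n = 10, so shape 4.4→27.4 and rate 3.3→13.3.
E[λ | data] = 27.4/13.3 = 2.060.

Posterior: Gamma(shape=27.4, rate=13.3); mean ≈ 2.060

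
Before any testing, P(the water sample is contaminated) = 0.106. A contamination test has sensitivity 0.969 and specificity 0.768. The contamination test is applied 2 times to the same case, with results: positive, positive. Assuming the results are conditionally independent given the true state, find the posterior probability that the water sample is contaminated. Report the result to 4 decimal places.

Posterior P(H) ≈ 0.6741

With H the event that the water sample is contaminated, the joint likelihood of the observed sequence is P(data|H) = 0.969·0.969 = 0.93896 and P(data|¬H) = 0.232·0.232 = 0.053824.
Bayes: P(H|data) = 0.106·0.93896 / (0.106·0.93896 + 0.894·0.053824) = 0.099530/0.14765 = 0.6741.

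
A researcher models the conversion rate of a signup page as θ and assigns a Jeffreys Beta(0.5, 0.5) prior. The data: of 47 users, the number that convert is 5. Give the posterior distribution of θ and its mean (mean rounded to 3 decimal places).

Observing 5 successes and 42 failures updates Beta(0.5, 0.5) by adding the success and failure counts to the two shape parameters: α = 0.5+5 = 5.5, β = 0.5+42 = 42.5.
Posterior mean = α/(α+β) = 5.5/48 = 0.115.

Posterior: Beta(5.5, 42.5); mean ≈ 0.115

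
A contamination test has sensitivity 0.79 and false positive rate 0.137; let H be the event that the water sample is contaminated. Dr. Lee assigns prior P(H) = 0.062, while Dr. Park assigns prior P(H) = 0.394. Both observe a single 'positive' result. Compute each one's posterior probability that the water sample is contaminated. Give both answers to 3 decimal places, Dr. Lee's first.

The likelihood ratio for a 'positive' result is 0.79/0.137 = 5.7664.
Dr. Lee: prior odds 0.062/0.938 = 0.066098; posterior odds 0.38115; posterior probability 0.276.
Dr. Park: prior odds 0.394/0.606 = 0.65017; posterior odds 3.7491; posterior probability 0.789.

Dr. Lee: 0.276; Dr. Park: 0.789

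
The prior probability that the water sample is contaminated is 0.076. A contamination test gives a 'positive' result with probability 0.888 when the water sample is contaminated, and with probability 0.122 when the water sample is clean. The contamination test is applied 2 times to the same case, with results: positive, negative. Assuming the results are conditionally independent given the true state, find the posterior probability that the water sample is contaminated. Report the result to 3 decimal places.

Posterior P(H) ≈ 0.071

With H the event that the water sample is contaminated, the joint likelihood of the observed sequence is P(data|H) = 0.888·0.112 = 0.099456 and P(data|¬H) = 0.122·0.878 = 0.10712.
Bayes: P(H|data) = 0.076·0.099456 / (0.076·0.099456 + 0.924·0.10712) = 0.0075587/0.10653 = 0.0710.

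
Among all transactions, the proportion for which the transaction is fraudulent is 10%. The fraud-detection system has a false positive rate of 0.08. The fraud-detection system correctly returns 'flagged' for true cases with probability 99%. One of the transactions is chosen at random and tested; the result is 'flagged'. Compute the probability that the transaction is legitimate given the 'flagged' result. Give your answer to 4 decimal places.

P(¬H | E) ≈ 0.4211

Write H for 'the transaction is fraudulent'. Prior odds H:¬H = 0.1/0.9 = 0.11111. For the 'flagged' outcome, the likelihood ratio is 0.99/0.08 = 12.375.
Posterior odds = 0.11111 × 12.375 = 1.3750, so P(H|E) = 1.3750/(1+1.3750) = 0.5789. Then P(¬H|E) = 1 − 0.5789 = 0.4211.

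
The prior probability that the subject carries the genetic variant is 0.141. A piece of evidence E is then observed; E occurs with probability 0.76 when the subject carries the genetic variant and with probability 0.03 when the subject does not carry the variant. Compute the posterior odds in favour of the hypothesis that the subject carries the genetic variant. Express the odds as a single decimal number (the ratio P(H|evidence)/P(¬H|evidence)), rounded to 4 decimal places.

Posterior odds ≈ 4.1583

Prior odds = 0.141/(1−0.141) = 0.16414.
Likelihood ratio for E = 0.76/0.03 = 25.333.
Posterior odds = prior odds × LR = 4.1583.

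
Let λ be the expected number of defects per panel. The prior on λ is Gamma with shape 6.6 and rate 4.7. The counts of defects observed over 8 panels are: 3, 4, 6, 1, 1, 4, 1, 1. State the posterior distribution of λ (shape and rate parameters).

Total count ∑xᵢ = 21 over n = 8 panels.
Gamma is conjugate to the Poisson likelihood: posterior is Gamma(shape = 6.6+21 = 27.6, rate = 4.7+8 = 12.7).

Posterior: Gamma(shape=27.6, rate=12.7)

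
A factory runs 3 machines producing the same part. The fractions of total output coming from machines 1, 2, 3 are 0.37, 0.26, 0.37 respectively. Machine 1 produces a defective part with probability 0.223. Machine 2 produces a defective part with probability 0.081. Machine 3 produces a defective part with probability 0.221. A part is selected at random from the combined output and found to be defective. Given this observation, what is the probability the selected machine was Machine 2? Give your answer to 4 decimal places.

Posterior probability ≈ 0.1136

Tabulate prior·likelihood by source: [1] prior 0.37, lik 0.223, product 0.08251; [2] prior 0.26, lik 0.081, product 0.02106; [3] prior 0.37, lik 0.221, product 0.08177.
Normalizing constant = 0.18534; the posterior for Machine 2 is its product over the sum, 0.02106/0.18534 = 0.1136.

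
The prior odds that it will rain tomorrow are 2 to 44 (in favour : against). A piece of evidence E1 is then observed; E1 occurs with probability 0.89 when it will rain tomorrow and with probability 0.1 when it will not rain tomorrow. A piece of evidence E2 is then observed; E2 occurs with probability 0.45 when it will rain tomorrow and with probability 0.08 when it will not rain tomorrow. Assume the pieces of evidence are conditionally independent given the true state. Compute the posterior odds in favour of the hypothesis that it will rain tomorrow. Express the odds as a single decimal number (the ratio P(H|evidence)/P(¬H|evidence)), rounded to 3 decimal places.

Posterior odds ≈ 2.276

Prior odds = 2/44 = 0.045455.
Likelihood ratio for E1 = 0.89/0.1 = 8.9000.
Likelihood ratio for E2 = 0.45/0.08 = 5.6250.
Posterior odds = prior odds × LR₁ × LR₂ = 2.2756.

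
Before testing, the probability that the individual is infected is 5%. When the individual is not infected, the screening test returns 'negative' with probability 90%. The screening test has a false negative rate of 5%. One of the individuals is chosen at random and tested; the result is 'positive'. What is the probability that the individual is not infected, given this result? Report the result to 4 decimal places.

Write H for 'the individual is infected'. Prior odds H:¬H = 0.05/0.95 = 0.052632. For the 'positive' outcome, the likelihood ratio is 0.95/0.1 = 9.5000.
Posterior odds = 0.052632 × 9.5000 = 0.50000, so P(H|E) = 0.50000/(1+0.50000) = 0.3333. Then P(¬H|E) = 1 − 0.3333 = 0.6667.

P(¬H | E) ≈ 0.6667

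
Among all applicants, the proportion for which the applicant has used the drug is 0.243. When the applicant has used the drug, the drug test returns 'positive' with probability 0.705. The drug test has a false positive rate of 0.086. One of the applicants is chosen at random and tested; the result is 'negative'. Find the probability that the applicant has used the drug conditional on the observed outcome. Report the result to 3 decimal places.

P(H | E) ≈ 0.094

Let H be the event that the applicant has used the drug. P(H) = 0.243, so P(¬H) = 0.757. With E the 'negative' result, P(E|H) = 0.295 and P(E|¬H) = 0.914.
P(E) = 0.295·0.243 + 0.914·0.757 = 0.071685 + 0.69190 = 0.76358.
By Bayes' theorem, P(H|E) = 0.071685 / 0.76358 = 0.094.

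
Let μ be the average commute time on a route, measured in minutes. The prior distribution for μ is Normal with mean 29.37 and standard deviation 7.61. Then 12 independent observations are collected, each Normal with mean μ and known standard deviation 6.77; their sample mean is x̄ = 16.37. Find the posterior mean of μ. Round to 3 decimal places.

Prior precision 1/τ₀² = 1/7.61² = 0.0172675; data precision n/σ² = 12/6.77² = 0.261821.
Posterior precision = 0.0172675 + 0.261821 = 0.279088.
Posterior mean = (0.0172675·29.37 + 0.261821·16.37) / 0.279088 = 17.174.

Posterior mean ≈ 17.174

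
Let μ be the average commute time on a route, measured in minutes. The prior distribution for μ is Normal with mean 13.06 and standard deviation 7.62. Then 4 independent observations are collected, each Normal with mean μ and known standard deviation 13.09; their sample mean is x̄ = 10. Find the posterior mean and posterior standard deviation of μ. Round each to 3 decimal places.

Posterior mean ≈ 11.299; posterior SD ≈ 4.965

Prior precision 1/τ₀² = 1/7.62² = 0.0172223; data precision n/σ² = 4/13.09² = 0.0233443.
Posterior precision = 0.0172223 + 0.0233443 = 0.0405665, giving posterior SD = 1/√0.0405665 = 4.965.
Posterior mean = (0.0172223·13.06 + 0.0233443·10) / 0.0405665 = 11.299.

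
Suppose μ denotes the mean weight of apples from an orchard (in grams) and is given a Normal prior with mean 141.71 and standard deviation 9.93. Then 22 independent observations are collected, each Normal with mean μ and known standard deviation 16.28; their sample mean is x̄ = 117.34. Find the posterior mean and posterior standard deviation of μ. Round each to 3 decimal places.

Posterior mean ≈ 119.993; posterior SD ≈ 3.277

With known σ, the Normal prior is conjugate. Weight on the data is w = (n/σ²)/(n/σ² + 1/τ₀²) = 0.0830068/(0.0830068+0.0101415) = 0.89113.
Posterior mean = w·x̄ + (1−w)·μ₀ = 0.89113·117.34 + 0.10887·141.71 = 119.993. Posterior variance = 1/(0.0830068+0.0101415) = 10.7356, so SD = 3.277.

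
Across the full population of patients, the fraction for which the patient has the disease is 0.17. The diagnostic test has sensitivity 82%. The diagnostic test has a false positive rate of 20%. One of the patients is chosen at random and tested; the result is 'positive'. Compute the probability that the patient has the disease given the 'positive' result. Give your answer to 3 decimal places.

Let H be the event that the patient has the disease. P(H) = 0.17, so P(¬H) = 0.83. With E the 'positive' result, P(E|H) = 0.82 and P(E|¬H) = 0.2.
P(E) = 0.82·0.17 + 0.2·0.83 = 0.13940 + 0.16600 = 0.30540.
By Bayes' theorem, P(H|E) = 0.13940 / 0.30540 = 0.456.

P(H | E) ≈ 0.456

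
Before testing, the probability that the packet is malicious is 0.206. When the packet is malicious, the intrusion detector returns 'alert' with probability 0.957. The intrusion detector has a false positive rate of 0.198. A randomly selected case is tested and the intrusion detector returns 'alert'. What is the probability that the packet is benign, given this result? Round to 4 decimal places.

Write H for 'the packet is malicious'. Prior odds H:¬H = 0.206/0.794 = 0.25945. For the 'alert' outcome, the likelihood ratio is 0.957/0.198 = 4.8333.
Posterior odds = 0.25945 × 4.8333 = 1.2540, so P(H|E) = 1.2540/(1+1.2540) = 0.5563. Then P(¬H|E) = 1 − 0.5563 = 0.4437.

P(¬H | E) ≈ 0.4437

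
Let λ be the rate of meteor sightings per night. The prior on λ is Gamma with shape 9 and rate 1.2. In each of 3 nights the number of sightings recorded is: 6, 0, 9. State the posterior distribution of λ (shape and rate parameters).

Total count ∑xᵢ = 15 over n = 3 nights.
Gamma is conjugate to the Poisson likelihood: posterior is Gamma(shape = 9+15 = 24, rate = 1.2+3 = 4.2).

Posterior: Gamma(shape=24, rate=4.2)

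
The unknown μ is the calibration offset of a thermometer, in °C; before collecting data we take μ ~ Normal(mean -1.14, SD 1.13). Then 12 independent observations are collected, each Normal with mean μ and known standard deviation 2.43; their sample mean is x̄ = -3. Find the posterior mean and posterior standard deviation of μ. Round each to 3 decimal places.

Posterior mean ≈ -2.483; posterior SD ≈ 0.596

Prior precision 1/τ₀² = 1/1.13² = 0.783147; data precision n/σ² = 12/2.43² = 2.03221.
Posterior precision = 0.783147 + 2.03221 = 2.81536, giving posterior SD = 1/√2.81536 = 0.596.
Posterior mean = (0.783147·-1.14 + 2.03221·-3) / 2.81536 = -2.483.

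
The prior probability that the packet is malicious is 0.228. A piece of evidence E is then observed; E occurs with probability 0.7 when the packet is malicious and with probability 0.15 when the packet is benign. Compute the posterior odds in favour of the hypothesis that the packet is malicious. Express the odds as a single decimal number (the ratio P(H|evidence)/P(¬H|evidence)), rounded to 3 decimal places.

Prior odds = 0.228/(1−0.228) = 0.29534.
Likelihood ratio for E = 0.7/0.15 = 4.6667.
Posterior odds = prior odds × LR = 1.3782.

Posterior odds ≈ 1.378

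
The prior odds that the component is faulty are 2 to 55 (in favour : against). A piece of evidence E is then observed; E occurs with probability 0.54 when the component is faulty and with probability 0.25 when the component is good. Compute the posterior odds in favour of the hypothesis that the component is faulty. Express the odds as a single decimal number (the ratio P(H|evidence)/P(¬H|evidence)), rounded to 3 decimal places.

Prior odds = 2/55 = 0.036364.
Likelihood ratio for E = 0.54/0.25 = 2.1600.
Posterior odds = prior odds × LR = 0.078545.

Posterior odds ≈ 0.079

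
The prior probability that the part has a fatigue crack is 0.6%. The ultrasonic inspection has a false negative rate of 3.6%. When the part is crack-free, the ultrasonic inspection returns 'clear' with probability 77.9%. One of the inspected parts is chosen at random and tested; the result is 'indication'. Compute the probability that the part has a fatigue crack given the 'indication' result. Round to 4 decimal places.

P(H | E) ≈ 0.0257

Write H for 'the part has a fatigue crack'. Prior odds H:¬H = 0.006/0.994 = 0.0060362. For the 'indication' outcome, the likelihood ratio is 0.964/0.221 = 4.3620.
Posterior odds = 0.0060362 × 4.3620 = 0.026330, so P(H|E) = 0.026330/(1+0.026330) = 0.0257.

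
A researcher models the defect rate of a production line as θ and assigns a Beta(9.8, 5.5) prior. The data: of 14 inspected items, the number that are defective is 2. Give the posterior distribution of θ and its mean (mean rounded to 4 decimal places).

Observing 2 successes and 12 failures updates Beta(9.8, 5.5) by adding the success and failure counts to the two shape parameters: α = 9.8+2 = 11.8, β = 5.5+12 = 17.5.
E[θ | data] = 11.8/(11.8+17.5) = 0.4027.

Posterior: Beta(11.8, 17.5); mean ≈ 0.4027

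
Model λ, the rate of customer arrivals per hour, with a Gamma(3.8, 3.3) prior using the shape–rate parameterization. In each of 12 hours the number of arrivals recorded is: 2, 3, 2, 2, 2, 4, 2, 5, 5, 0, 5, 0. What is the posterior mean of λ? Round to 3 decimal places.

The Poisson likelihood adds the total count to the shape and the number of exposure periods to the rate. Here ∑xᵢ = 32 and n = 12, so shape 3.8→35.8 and rate 3.3→15.3.
E[λ | data] = 35.8/15.3 = 2.340.

Posterior mean ≈ 2.340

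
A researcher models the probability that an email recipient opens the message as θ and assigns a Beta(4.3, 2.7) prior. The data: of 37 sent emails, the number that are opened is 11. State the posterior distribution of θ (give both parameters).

Observing 11 successes and 26 failures updates Beta(4.3, 2.7) by adding the success and failure counts to the two shape parameters: α = 4.3+11 = 15.3, β = 2.7+26 = 28.7.

Posterior: Beta(15.3, 28.7)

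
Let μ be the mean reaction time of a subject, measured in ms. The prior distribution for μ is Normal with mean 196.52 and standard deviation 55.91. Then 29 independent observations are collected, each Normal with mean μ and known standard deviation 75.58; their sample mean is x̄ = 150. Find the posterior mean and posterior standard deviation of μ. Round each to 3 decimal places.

With known σ, the Normal prior is conjugate. Weight on the data is w = (n/σ²)/(n/σ² + 1/τ₀²) = 0.00507673/(0.00507673+0.00031990) = 0.94072.
Posterior mean = w·x̄ + (1−w)·μ₀ = 0.94072·150 + 0.059279·196.52 = 152.758. Posterior variance = 1/(0.00507673+0.00031990) = 185.301, so SD = 13.613.

Posterior mean ≈ 152.758; posterior SD ≈ 13.613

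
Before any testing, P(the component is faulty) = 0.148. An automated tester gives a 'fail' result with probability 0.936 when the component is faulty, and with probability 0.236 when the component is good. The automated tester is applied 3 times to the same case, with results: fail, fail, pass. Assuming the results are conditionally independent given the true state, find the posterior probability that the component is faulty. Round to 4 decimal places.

Posterior P(H) ≈ 0.1863

With H the event that the component is faulty, the joint likelihood of the observed sequence is P(data|H) = 0.936·0.936·0.064 = 0.056070 and P(data|¬H) = 0.236·0.236·0.764 = 0.042552.
Bayes: P(H|data) = 0.148·0.056070 / (0.148·0.056070 + 0.852·0.042552) = 0.0082984/0.044552 = 0.1863.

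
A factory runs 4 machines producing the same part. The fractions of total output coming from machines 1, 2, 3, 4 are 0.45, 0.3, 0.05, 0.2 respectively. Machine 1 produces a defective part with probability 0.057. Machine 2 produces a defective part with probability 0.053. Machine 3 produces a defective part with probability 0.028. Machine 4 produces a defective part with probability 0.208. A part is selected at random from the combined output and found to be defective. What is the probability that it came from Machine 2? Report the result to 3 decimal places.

Posterior probability ≈ 0.188

Tabulate prior·likelihood by source: [1] prior 0.45, lik 0.057, product 0.02565; [2] prior 0.3, lik 0.053, product 0.01590; [3] prior 0.05, lik 0.028, product 0.001400; [4] prior 0.2, lik 0.208, product 0.04160.
Normalizing constant = 0.084550; the posterior for Machine 2 is its product over the sum, 0.01590/0.084550 = 0.188.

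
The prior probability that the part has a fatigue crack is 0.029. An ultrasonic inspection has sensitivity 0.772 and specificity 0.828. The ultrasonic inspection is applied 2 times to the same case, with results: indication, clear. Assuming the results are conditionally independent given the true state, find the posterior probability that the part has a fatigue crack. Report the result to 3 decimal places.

Posterior P(H) ≈ 0.036

Let H be the event that the part has a fatigue crack; start with P(H) = 0.029. P('indication'|H) = 0.772, P('indication'|¬H) = 0.172.
Update on result 1 ('indication'): P(H) ← 0.772·0.0290 / (0.772·0.0290 + 0.172·0.9710) = 0.022388/0.18940 = 0.1182.
Update on result 2 ('clear'): P(H) ← 0.228·0.1182 / (0.228·0.1182 + 0.828·0.8818) = 0.026951/0.75708 = 0.0356.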